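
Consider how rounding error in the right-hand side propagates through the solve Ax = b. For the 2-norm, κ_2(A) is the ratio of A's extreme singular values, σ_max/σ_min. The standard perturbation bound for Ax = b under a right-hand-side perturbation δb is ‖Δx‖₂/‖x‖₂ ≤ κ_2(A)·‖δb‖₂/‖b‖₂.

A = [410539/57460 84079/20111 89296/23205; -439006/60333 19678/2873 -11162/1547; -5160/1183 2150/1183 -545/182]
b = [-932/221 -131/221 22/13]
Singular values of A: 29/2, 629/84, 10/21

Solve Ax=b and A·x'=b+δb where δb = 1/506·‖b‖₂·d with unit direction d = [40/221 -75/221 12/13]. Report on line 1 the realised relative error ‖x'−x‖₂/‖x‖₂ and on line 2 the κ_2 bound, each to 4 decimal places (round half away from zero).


largest singular value 29/2, smallest 10/21
κ = σ_max/σ_min = (29/2)/(10/21) = 30.4500
worst-case relative error ≤ 30.4500 × 1/506 = 0.0602
solve Ax = b  →  x = [-1.4704 0.0340 1.5972]
2-norm of b is 4.5826; of x, 2.1713
Δx = A⁻¹·δb where δb = 1/506·4.5826·d; ‖Δx‖ = 0.0190
realised ‖Δx‖/‖x‖ = 0.0088
realised/bound (from unrounded values) ≈ 0.1456

0.0088
0.0602


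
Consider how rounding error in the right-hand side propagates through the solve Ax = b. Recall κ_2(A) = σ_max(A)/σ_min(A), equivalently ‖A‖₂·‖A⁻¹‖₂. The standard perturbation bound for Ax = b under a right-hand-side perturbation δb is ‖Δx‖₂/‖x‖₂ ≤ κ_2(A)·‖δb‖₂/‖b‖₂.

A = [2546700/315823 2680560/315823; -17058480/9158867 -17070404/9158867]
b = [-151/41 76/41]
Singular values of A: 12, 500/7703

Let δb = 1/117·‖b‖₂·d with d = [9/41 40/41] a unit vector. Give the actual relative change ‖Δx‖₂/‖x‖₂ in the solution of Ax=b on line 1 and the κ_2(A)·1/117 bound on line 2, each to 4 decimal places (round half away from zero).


σ_max = 12, σ_min = 500/7703
κ_2(A) = 12 / (500/7703) = 184.8720
bound on ‖Δx‖/‖x‖: κ·ε = 184.8720·1/117 = 1.5801
solve Ax = b  →  x = [-11.3860 10.3834]
‖b‖₂ = 4.1231 and ‖x‖₂ = 15.4096
with δb = [0.0077 0.0344], A·Δx = δb → ‖Δx‖ = 0.5429
realised ‖Δx‖/‖x‖ = 0.0352
so the bound overstates the realised error by a factor of ≈ 44.8485 (computed from the unrounded values)

0.0352
1.5801


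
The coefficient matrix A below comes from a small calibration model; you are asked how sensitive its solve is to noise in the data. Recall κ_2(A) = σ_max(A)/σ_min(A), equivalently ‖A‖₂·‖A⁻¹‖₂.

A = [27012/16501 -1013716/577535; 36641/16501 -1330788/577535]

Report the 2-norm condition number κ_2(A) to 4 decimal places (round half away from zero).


127.4560

M = AᵀA = [2072211025/272283001 -15228779940/1905981007; -15228779940/1905981007 111944673184/13341867049]. tr(M)=253844249/15864289, det(M)=250000/15864289
char-poly roots: 16 and 15625/15864289
κ_2(A) = √(λ_max/λ_min) = √(16 / (15625/15864289)) = 127.4560


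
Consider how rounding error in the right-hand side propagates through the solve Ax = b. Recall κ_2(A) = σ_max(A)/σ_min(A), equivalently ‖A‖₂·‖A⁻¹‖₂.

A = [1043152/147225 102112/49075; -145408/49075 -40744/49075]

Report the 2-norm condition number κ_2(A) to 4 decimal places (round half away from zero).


AᵀA = [1512967424/25651125 147090944/8550375; 147090944/8550375 14304064/2850125]; tr = 13133632/205209, det = 16384/205209
solving λ² − 13133632/205209·λ + 16384/205209 = 0 gives λ = 64, 256/205209
κ = σ_max/σ_min = 8/(16/453) = 226.5000

226.5000


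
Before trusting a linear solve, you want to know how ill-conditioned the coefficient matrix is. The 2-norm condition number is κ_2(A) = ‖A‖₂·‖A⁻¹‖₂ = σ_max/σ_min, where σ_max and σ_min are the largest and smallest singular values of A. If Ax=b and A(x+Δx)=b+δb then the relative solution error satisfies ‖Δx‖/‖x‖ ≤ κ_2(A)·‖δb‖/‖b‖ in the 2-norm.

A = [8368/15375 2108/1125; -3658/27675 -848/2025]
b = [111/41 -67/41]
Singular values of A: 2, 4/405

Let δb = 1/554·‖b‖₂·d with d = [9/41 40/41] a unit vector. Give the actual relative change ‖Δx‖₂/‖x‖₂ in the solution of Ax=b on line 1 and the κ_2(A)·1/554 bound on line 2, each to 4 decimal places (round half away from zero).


largest singular value 2, smallest 4/405
condition number: 2 ÷ (4/405) = 202.5000
worst-case relative error ≤ 202.5000 × 1/554 = 0.3655
solve Ax = b  →  x = [97.6200 -26.9100]
2-norm of b is 3.1623; of x, 101.2611
with δb = [0.0013 0.0056], A·Δx = δb → ‖Δx‖ = 0.5779
dividing the unrounded norms, ‖Δx‖/‖x‖ = 0.0057
so the bound overstates the realised error by a factor of ≈ 64.0431 (computed from the unrounded values)

0.0057
0.3655


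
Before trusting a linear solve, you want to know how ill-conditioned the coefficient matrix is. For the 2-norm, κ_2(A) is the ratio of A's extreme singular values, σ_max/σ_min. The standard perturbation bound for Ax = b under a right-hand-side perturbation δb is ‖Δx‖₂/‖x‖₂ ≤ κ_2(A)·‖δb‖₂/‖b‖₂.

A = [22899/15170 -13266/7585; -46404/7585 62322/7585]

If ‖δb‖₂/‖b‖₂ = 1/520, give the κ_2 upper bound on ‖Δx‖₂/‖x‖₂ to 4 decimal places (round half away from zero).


M = AᵀA = [1087173/27380 -362151/6845; -362151/6845 483048/6845]. tr(M)=603873/5476, det(M)=3969/1369
char-poly roots: 441/4 and 36/1369
κ_2(A) = √(λ_max/λ_min) = √((441/4) / (36/1369)) = 64.7500
worst-case relative error ≤ 64.7500 × 1/520 = 0.1245

0.1245


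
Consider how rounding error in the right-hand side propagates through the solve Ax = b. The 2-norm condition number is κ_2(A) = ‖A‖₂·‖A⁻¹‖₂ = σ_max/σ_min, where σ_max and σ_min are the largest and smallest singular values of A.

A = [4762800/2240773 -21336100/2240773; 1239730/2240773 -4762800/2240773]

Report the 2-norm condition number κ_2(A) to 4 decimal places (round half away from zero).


133.3000

form AᵀA = [14408800900/2986950409 -63964404000/2986950409; -63964404000/2986950409 284303050000/2986950409] with trace 177698900/1776889 and determinant 1000000/1776889
char-poly roots: 100 and 10000/1776889
κ = σ_max/σ_min = 10/(100/1333) = 133.3000


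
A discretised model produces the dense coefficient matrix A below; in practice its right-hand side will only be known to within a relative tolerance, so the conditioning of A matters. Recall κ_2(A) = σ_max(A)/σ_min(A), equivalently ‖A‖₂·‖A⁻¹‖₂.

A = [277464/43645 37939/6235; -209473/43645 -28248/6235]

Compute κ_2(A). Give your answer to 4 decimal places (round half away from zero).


301.0000

form AᵀA = [4834608361/76195441 657756000/10885063; 657756000/10885063 89492689/1555009] with trace 10962842/90601 and determinant 14641/90601
eigenvalues of AᵀA: λ = (tr ± √(tr²−4·det))/2 = 121, 121/90601
κ_2(A) = √(λ_max/λ_min) = √(121 / (121/90601)) = 301.0000


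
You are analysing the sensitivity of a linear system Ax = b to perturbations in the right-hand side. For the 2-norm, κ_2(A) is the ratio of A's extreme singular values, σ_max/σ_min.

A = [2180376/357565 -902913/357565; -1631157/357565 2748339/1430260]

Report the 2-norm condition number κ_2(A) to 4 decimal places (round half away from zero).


343.8125

form AᵀA = [296588506401/5114109169 -494309269575/20456436676; -494309269575/20456436676 823895897121/81825746704] with trace 32954508873/484176016 and determinant 1185921/30261001
eigenvalues of AᵀA: λ = (tr ± √(tr²−4·det))/2 = 1089/16, 17424/30261001
κ = σ_max/σ_min = (33/4)/(132/5501) = 343.8125


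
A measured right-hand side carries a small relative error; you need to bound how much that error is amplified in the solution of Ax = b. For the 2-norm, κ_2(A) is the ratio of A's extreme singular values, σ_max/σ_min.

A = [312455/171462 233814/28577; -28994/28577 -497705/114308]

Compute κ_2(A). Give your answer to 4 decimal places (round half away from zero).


M = AᵀA = [442531489/101727396 109229575/5651522; 109229575/5651522 3883785649/45212176]. tr(M)=21846637/242064, det(M)=130321/968256
λ_max, λ_min = (21846637/242064 ± √477244002187225/58594980096)/2 = 361/4, 361/242064
so κ_2 = √((361/4) / (361/242064)) = 246.0000

246.0000


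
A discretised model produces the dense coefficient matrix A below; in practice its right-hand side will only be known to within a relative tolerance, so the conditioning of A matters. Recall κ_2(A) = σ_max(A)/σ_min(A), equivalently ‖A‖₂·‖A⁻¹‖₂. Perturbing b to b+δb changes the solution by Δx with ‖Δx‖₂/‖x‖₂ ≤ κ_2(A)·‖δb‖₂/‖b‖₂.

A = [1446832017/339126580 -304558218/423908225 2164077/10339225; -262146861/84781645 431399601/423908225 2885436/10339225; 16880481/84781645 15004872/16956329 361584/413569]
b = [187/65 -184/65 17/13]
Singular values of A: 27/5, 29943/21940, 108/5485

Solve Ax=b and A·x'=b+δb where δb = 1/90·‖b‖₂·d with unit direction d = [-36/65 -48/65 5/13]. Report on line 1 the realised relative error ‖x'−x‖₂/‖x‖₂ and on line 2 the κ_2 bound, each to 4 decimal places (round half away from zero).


largest singular value 27/5, smallest 108/5485
κ_2(A) = (27/5) / (108/5485) = 274.2500
perturbation bound = 274.2500·1/90 = 3.0472
solve Ax = b  →  x = [-6.8494 -33.8162 37.2821]
‖b‖ = 4.2426, ‖x‖ = 50.7977
δb = ε·‖b‖·d = [-0.0261 -0.0348 0.0181]; solving A·Δx = δb gives ‖Δx‖ = 2.3941
relative error = 0.0471
realised/bound (from unrounded values) ≈ 0.0155

0.0471
3.0472


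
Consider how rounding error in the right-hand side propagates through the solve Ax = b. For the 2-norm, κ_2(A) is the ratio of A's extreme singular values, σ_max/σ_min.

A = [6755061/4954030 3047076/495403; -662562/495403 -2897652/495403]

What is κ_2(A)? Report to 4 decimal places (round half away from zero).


302.0750

AᵀA = [89529689498121/24542413240900 19890962647938/1227120662045; 19890962647938/1227120662045 17681059262880/245424132409]; tr = 1105077701241/14599888900, det = 229159044/3649972225
solving λ² − 1105077701241/14599888900·λ + 229159044/3649972225 = 0 gives λ = 7569/100, 121104/145998889
σ_max=√(7569/100)=(87/10), σ_min=√(121104/145998889)=(348/12083) → κ = 302.0750


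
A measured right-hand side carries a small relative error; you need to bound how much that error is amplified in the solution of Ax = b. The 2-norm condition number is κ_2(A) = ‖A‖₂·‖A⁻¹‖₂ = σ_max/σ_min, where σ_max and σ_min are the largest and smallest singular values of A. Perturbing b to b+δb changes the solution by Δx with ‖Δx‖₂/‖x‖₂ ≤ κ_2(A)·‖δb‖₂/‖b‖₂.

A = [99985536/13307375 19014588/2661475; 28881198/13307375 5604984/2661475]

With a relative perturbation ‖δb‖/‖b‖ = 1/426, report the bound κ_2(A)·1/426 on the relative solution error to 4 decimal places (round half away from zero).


0.8617

AᵀA = [17329969611396/283337967025 3300899881104/56667593405; 3300899881104/56667593405 628752643920/11333518681]; tr = 39297010356/336906025, det = 34012224/336906025
solving λ² − 39297010356/336906025·λ + 34012224/336906025 = 0 gives λ = 2916/25, 11664/13476241
κ_2(A) = √(λ_max/λ_min) = √((2916/25) / (11664/13476241)) = 367.1000
perturbation bound = 367.1000·1/426 = 0.8617


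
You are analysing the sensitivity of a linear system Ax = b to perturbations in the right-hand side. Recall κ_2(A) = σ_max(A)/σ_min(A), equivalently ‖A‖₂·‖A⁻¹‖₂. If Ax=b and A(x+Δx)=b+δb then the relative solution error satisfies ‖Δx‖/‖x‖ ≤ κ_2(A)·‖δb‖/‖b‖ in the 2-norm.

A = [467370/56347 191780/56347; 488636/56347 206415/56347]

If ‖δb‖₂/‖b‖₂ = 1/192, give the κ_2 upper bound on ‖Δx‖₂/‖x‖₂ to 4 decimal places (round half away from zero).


M = AᵀA = [543638356/3775249 226508940/3775249; 226508940/3775249 94395625/3775249]. tr(M)=638033981/3775249, det(M)=2856100/3775249
eigenvalues of AᵀA: λ = (tr ± √(tr²−4·det))/2 = 169, 16900/3775249
σ_max=√169=13, σ_min=√(16900/3775249)=(130/1943) → κ = 194.3000
perturbation bound = 194.3000·1/192 = 1.0120

1.0120


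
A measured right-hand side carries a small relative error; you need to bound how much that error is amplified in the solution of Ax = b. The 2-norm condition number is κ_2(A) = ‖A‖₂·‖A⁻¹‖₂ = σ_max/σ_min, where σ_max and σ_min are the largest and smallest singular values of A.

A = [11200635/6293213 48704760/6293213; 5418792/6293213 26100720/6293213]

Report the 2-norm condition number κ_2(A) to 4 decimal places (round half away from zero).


112.8625

AᵀA = [535700799801/137039895721 2377019419560/137039895721; 2377019419560/137039895721 10565402184000/137039895721]; tr = 6603868521/81522841, det = 41990400/81522841
eigenvalues of AᵀA: λ = (tr ± √(tr²−4·det))/2 = 81, 518400/81522841
so κ_2 = √(81 / (518400/81522841)) = 112.8625


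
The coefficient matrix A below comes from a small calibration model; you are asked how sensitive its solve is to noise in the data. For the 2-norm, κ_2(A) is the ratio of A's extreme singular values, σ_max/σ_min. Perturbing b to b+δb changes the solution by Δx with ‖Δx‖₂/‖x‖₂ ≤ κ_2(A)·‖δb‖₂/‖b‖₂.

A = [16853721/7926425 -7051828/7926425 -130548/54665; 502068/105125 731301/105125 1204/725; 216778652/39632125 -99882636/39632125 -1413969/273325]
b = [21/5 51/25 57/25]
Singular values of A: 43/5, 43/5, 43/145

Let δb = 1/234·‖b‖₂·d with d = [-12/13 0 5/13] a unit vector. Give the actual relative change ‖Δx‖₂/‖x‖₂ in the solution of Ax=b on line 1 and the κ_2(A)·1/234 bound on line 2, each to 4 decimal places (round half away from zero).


σ_max = 43/5, σ_min = 43/145
κ_2(A) = (43/5) / (43/145) = 29.0000
worst-case relative error ≤ 29.0000 × 1/234 = 0.1239
solve Ax = b  →  x = [-4.3847 5.1098 -7.5662]
‖b‖ = 5.1962, ‖x‖ = 10.1283
with δb = [-0.0205 0.0000 0.0085], A·Δx = δb → ‖Δx‖ = 0.0749
realised ‖Δx‖/‖x‖ = 0.0074
so the bound overstates the realised error by a factor of ≈ 16.7631 (computed from the unrounded values)

0.0074
0.1239


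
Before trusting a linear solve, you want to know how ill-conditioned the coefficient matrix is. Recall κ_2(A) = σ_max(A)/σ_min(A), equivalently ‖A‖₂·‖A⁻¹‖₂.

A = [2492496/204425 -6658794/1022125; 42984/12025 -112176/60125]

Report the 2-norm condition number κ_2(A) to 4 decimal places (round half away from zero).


384.8000

form AᵀA = [10794399552/66863329 -28784815776/334316645; -28784815776/334316645 76761849636/1671583225] with trace 1199383524/5784025 and determinant 1679616/5784025
λ_max, λ_min = (1199383524/5784025 ± √1438481977878920976/33454945200625)/2 = 5184/25, 324/231361
κ_2(A) = √(λ_max/λ_min) = √((5184/25) / (324/231361)) = 384.8000


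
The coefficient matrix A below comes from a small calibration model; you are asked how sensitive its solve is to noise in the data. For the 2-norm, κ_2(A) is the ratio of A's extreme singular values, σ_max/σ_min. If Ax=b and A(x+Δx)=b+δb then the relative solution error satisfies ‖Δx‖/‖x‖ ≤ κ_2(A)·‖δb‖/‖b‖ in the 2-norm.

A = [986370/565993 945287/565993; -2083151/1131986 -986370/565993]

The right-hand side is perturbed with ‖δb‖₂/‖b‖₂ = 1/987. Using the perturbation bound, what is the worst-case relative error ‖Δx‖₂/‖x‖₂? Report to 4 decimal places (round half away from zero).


form AᵀA = [9787421161/1523653156 2330299125/380913289; 2330299125/380913289 2219373709/380913289] with trace 22193717/1811716 and determinant 2401/1811716
λ_max, λ_min = (22193717/1811716 ± √492543674555625/3282314864656)/2 = 49/4, 49/452929
κ_2(A) = √(λ_max/λ_min) = √((49/4) / (49/452929)) = 336.5000
bound on ‖Δx‖/‖x‖: κ·ε = 336.5000·1/987 = 0.3409

0.3409


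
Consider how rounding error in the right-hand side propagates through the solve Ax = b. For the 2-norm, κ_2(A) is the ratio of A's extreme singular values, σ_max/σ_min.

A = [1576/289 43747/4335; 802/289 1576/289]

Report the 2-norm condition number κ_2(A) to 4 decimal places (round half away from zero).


AᵀA = [10820/289 304168/4335; 304168/4335 8555881/65025]; tr = 38029/225, det = 676/225
eigenvalues of AᵀA: λ = (tr ± √(tr²−4·det))/2 = 169, 4/225
κ_2(A) = √(λ_max/λ_min) = √(169 / (4/225)) = 97.5000

97.5000


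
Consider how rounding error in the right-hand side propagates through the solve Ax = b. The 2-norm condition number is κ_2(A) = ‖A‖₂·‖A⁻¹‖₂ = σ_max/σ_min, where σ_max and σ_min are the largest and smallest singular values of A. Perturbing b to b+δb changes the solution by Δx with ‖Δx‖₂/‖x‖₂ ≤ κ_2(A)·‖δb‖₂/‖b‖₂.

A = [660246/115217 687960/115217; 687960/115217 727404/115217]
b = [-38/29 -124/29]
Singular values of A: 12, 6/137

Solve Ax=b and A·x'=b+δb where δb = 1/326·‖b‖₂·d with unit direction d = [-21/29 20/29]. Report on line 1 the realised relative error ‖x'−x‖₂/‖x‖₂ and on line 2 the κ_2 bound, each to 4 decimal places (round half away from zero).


0.0069
0.8405

largest singular value 12, smallest 6/137
κ_2(A) = 12 / (6/137) = 274.0000
worst-case relative error ≤ 274.0000 × 1/326 = 0.8405
solve Ax = b  →  x = [32.8391 -31.7356]
‖b‖₂ = 4.4721 and ‖x‖₂ = 45.6679
Δx = A⁻¹·δb where δb = 1/326·4.4721·d; ‖Δx‖ = 0.3132
dividing the unrounded norms, ‖Δx‖/‖x‖ = 0.0069
realised/bound (from unrounded values) ≈ 0.0082


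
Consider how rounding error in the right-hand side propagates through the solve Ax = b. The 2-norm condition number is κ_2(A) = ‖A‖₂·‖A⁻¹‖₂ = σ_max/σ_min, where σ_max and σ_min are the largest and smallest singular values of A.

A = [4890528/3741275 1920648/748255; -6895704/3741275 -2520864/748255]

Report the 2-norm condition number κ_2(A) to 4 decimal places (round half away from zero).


AᵀA = [2858719910976/559885545025 1071044591616/111977109005; 1071044591616/111977109005 401745761856/22395421801]; tr = 44644857984/1937320225, det = 8294400/77492809
char-poly roots: 576/25 and 360000/77492809
κ_2(A) = √(λ_max/λ_min) = √((576/25) / (360000/77492809)) = 70.4240

70.4240


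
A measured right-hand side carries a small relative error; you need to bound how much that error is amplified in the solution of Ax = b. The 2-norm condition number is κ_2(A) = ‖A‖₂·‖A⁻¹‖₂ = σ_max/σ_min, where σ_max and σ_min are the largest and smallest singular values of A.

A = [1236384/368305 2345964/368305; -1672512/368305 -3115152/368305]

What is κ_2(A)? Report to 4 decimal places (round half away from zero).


form AᵀA = [173037671424/5425942921 324425658240/5425942921; 324425658240/5425942921 608308762896/5425942921] with trace 2703620880/18774889 and determinant 5308416/18774889
λ_max, λ_min = (2703620880/18774889 ± √7309167203087311104/352496456962321)/2 = 144, 36864/18774889
so κ_2 = √(144 / (36864/18774889)) = 270.8125

270.8125


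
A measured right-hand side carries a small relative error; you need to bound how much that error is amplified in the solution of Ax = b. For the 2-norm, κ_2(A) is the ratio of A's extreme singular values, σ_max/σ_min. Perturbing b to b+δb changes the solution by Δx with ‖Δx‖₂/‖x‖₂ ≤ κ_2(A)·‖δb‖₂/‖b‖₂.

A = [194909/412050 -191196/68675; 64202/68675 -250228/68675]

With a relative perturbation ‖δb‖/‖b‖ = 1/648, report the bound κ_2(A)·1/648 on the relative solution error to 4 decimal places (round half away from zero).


form AᵀA = [7455112129/6791408100 -178208866/37730045; -178208866/37730045 3966798496/188650225] with trace 17877437/808020 and determinant 19518724/25250625
λ_max, λ_min = (17877437/808020 ± √7939599980251489/16322408010000)/2 = 2209/100, 35344/1010025
so κ_2 = √((2209/100) / (35344/1010025)) = 25.1250
perturbation bound = 25.1250·1/648 = 0.0388

0.0388


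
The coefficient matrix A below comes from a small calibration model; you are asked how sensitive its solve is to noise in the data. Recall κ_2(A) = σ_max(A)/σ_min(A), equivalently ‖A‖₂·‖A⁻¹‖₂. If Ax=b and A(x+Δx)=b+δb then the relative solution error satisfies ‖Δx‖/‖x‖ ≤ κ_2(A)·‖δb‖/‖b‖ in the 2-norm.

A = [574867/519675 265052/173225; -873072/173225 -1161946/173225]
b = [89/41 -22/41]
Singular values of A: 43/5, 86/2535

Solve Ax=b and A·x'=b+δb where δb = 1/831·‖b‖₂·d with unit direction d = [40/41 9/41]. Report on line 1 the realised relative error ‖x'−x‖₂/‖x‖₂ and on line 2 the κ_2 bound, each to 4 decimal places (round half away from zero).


from the listed singular values, σ₁ = 43/5, σ_n = 86/2535
κ_2(A) = (43/5) / (86/2535) = 253.5000
worst-case relative error ≤ 253.5000 × 1/831 = 0.3051
solve Ax = b  →  x = [-47.0930 35.4651]
‖b‖₂ = 2.2361 and ‖x‖₂ = 58.9536
Δx = A⁻¹·δb where δb = 1/831·2.2361·d; ‖Δx‖ = 0.0793
dividing the unrounded norms, ‖Δx‖/‖x‖ = 0.0013
so the bound overstates the realised error by a factor of ≈ 226.7377 (computed from the unrounded values)

0.0013
0.3051


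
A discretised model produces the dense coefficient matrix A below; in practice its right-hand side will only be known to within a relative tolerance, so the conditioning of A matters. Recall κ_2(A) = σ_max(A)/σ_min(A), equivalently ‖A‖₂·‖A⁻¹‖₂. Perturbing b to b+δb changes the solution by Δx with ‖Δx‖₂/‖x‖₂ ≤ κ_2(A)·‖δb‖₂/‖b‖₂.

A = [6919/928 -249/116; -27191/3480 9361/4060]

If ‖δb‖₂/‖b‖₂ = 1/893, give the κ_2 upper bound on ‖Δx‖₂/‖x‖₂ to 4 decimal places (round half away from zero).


AᵀA = [26873881/230400 -2286119/67200; -2286119/67200 97253/9800]; tr = 57154225/451584, det = 140625/802816
eigenvalues of AᵀA: λ = (tr ± √(tr²−4·det))/2 = 2025/16, 625/451584
σ_max=√(2025/16)=(45/4), σ_min=√(625/451584)=(25/672) → κ = 302.4000
worst-case relative error ≤ 302.4000 × 1/893 = 0.3386

0.3386


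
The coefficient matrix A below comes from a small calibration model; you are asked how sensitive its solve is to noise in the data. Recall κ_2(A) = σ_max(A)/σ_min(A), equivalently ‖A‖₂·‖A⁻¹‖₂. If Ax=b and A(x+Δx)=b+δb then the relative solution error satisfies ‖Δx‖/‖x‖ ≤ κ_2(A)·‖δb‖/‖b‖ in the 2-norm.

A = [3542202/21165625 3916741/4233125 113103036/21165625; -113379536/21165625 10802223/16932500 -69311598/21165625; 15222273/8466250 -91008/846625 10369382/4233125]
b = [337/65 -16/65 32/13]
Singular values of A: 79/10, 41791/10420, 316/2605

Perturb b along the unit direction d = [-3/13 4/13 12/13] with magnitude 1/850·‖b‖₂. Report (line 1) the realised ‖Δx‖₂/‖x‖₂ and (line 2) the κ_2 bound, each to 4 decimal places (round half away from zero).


0.0067
0.0766

from the listed singular values, σ₁ = 79/10, σ_n = 316/2605
condition number: (79/10) ÷ (316/2605) = 65.1250
perturbation bound = 65.1250·1/850 = 0.0766
solve Ax = b  →  x = [-2.3087 -7.6347 2.3645]
‖b‖ = 5.7446, ‖x‖ = 8.3192
with δb = [-0.0016 0.0021 0.0062], A·Δx = δb → ‖Δx‖ = 0.0557
realised ‖Δx‖/‖x‖ = 0.0067
tightness: 0.0067 against a bound of 0.0766 (unrounded ratio ≈ 0.0874)


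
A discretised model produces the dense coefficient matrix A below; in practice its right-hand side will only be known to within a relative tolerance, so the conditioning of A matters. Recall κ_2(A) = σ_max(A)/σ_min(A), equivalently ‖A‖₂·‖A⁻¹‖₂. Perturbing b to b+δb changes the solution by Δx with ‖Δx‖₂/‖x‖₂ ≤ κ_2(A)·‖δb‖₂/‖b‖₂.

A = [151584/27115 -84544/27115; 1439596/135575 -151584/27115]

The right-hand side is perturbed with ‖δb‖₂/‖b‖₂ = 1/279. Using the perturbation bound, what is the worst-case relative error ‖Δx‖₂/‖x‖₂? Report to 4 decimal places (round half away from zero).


AᵀA = [9158752144/63600625 -976807296/12720125; -976807296/12720125 104240128/2544025]; tr = 11764755344/63600625, det = 5473632256/1590015625
solving λ² − 11764755344/63600625·λ + 5473632256/1590015625 = 0 gives λ = 4624/25, 1183744/63600625
σ_max=√(4624/25)=(68/5), σ_min=√(1183744/63600625)=(1088/7975) → κ = 99.6875
κ_2(A)·‖δb‖/‖b‖ = 0.3573

0.3573


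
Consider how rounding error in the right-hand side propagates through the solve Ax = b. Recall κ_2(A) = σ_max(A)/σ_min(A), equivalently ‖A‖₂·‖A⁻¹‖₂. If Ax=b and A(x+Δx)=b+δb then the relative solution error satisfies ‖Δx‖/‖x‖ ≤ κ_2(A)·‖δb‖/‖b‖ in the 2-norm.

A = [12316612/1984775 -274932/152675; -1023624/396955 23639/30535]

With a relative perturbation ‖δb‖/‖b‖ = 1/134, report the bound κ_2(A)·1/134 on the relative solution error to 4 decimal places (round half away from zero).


AᵀA = [1052627712976/23309655625 -307012843368/23309655625; -307012843368/23309655625 89557662649/23309655625]; tr = 1827496601/37295449, det = 960400/37295449
eigenvalues of AᵀA: λ = (tr ± √(tr²−4·det))/2 = 49, 19600/37295449
so κ_2 = √(49 / (19600/37295449)) = 305.3500
bound on ‖Δx‖/‖x‖: κ·ε = 305.3500·1/134 = 2.2787

2.2787


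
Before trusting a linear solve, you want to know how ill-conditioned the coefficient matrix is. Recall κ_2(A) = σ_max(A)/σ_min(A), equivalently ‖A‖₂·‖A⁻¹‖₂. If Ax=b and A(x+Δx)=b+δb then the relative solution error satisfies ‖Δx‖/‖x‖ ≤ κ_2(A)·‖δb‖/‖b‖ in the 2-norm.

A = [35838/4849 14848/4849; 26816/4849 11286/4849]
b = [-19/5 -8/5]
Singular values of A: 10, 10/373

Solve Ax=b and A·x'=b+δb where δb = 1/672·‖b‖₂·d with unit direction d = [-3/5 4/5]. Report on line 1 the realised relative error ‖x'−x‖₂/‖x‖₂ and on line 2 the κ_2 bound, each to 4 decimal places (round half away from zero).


σ_max = 10, σ_min = 10/373
condition number: 10 ÷ (10/373) = 373.0000
worst-case relative error ≤ 373.0000 × 1/672 = 0.5551
solve Ax = b  →  x = [-14.7154 34.2769]
‖b‖₂ = 4.1231 and ‖x‖₂ = 37.3021
δb = ε·‖b‖·d = [-0.0037 0.0049]; solving A·Δx = δb gives ‖Δx‖ = 0.2289
realised ‖Δx‖/‖x‖ = 0.0061
so the bound overstates the realised error by a factor of ≈ 90.4710 (computed from the unrounded values)

0.0061
0.5551


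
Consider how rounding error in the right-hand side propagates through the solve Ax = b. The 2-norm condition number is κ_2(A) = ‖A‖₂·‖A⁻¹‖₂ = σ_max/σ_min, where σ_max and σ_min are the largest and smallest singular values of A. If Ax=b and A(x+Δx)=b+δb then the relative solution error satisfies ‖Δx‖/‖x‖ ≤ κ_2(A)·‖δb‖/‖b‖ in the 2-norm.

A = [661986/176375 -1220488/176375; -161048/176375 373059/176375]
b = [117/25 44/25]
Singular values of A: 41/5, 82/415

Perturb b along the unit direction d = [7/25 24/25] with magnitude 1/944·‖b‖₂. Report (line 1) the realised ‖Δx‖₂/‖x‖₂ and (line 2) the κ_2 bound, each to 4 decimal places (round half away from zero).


σ_max = 41/5, σ_min = 82/415
κ_2(A) = (41/5) / (82/415) = 41.5000
perturbation bound = 41.5000·1/944 = 0.0440
solve Ax = b  →  x = [13.6263 6.7145]
2-norm of b is 5.0000; of x, 15.1908
Δx = A⁻¹·δb where δb = 1/944·5.0000·d; ‖Δx‖ = 0.0268
dividing the unrounded norms, ‖Δx‖/‖x‖ = 0.0018
realised/bound (from unrounded values) ≈ 0.0401

0.0018
0.0440


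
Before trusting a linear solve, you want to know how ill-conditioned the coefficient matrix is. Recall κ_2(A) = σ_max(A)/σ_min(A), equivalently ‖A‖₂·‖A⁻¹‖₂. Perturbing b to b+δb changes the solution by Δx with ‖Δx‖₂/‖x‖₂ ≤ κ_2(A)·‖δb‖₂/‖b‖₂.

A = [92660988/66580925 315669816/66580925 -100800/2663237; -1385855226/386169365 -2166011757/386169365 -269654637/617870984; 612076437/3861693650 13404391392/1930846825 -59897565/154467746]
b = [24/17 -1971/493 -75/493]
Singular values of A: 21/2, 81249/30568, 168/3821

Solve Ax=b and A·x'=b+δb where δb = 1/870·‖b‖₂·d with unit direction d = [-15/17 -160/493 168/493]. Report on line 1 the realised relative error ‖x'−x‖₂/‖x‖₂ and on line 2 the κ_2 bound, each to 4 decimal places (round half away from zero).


σ_max = 21/2, σ_min = 168/3821
κ = σ_max/σ_min = (21/2)/(168/3821) = 238.8125
κ_2(A)·‖δb‖/‖b‖ = 0.2745
solve Ax = b  →  x = [1.1371 -0.0340 0.2478]
2-norm of b is 4.2426; of x, 1.1643
re-solving with b+δb shifts x by Δx of norm 0.1109
realised ‖Δx‖/‖x‖ = 0.0953
realised/bound (from unrounded values) ≈ 0.3470

0.0953
0.2745


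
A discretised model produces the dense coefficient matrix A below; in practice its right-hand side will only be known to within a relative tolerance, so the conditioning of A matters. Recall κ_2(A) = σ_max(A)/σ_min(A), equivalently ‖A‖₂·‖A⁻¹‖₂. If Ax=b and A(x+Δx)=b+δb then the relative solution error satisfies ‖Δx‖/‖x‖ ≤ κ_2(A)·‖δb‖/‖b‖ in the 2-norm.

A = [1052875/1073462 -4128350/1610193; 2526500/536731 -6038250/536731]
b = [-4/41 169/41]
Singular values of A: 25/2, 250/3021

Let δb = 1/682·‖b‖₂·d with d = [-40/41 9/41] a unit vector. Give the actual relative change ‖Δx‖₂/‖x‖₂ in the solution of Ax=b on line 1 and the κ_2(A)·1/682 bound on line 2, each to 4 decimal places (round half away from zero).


σ_max = 25/2, σ_min = 250/3021
condition number: (25/2) ÷ (250/3021) = 151.0500
bound on ‖Δx‖/‖x‖: κ·ε = 151.0500·1/682 = 0.2215
solve Ax = b  →  x = [11.2775 4.3523]
2-norm of b is 4.1231; of x, 12.0882
Δx = A⁻¹·δb where δb = 1/682·4.1231·d; ‖Δx‖ = 0.0731
dividing the unrounded norms, ‖Δx‖/‖x‖ = 0.0060
realised/bound (from unrounded values) ≈ 0.0273

0.0060
0.2215


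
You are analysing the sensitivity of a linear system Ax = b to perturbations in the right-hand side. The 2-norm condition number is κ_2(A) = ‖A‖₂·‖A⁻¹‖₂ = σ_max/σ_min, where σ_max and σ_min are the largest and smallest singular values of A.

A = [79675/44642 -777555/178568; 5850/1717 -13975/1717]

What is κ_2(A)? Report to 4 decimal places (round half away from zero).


form AᵀA = [102015625/6895876 -979286625/27583504; -979286625/27583504 9401257225/110334016] with trace 65287025/652864 and determinant 15625/163216
eigenvalues of AᵀA: λ = (tr ± √(tr²−4·det))/2 = 100, 625/652864
so κ_2 = √(100 / (625/652864)) = 323.2000

323.2000


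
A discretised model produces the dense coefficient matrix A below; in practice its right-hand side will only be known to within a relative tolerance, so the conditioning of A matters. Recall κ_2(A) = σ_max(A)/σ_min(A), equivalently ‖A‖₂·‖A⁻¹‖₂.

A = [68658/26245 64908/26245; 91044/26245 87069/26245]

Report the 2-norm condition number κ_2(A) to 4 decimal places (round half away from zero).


362.0000

form AᵀA = [520117236/27552001 495342540/27552001; 495342540/27552001 471762369/27552001] with trace 1179405/32761 and determinant 324/32761
eigenvalues of AᵀA: λ = (tr ± √(tr²−4·det))/2 = 36, 9/32761
σ_max=√36=6, σ_min=√(9/32761)=(3/181) → κ = 362.0000


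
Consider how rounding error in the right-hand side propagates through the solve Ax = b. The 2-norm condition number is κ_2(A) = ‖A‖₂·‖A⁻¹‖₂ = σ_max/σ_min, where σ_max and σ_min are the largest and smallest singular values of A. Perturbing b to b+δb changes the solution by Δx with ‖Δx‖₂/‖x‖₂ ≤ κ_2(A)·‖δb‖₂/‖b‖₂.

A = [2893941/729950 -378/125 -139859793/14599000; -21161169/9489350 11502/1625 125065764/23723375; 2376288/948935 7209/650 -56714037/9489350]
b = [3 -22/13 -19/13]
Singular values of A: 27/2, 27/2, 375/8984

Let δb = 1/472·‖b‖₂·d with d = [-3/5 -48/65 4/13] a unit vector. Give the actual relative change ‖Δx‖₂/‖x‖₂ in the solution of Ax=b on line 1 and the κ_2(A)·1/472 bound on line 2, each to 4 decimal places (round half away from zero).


0.0079
0.6852

σ_max = 27/2, σ_min = 375/8984
κ = σ_max/σ_min = (27/2)/(375/8984) = 323.4240
κ_2(A)·‖δb‖/‖b‖ = 0.6852
solve Ax = b  →  x = [-22.0484 -0.2044 -9.3730]
‖b‖₂ = 3.7417 and ‖x‖₂ = 23.9588
Δx = A⁻¹·δb where δb = 1/472·3.7417·d; ‖Δx‖ = 0.1899
realised ‖Δx‖/‖x‖ = 0.0079
so the bound overstates the realised error by a factor of ≈ 86.4441 (computed from the unrounded values)


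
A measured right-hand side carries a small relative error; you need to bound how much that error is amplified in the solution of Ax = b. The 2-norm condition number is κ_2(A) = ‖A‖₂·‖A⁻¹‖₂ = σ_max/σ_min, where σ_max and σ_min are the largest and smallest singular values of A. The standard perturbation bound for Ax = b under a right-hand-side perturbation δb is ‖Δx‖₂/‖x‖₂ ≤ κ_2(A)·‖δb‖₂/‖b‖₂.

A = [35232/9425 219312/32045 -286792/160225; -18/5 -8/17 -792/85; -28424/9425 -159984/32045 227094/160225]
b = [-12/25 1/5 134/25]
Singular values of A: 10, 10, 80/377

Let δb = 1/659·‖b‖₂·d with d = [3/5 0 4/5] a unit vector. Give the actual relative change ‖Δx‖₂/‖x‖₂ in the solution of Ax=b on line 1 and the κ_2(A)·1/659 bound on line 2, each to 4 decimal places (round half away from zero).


σ_max = 10, σ_min = 80/377
κ = σ_max/σ_min = 10/(80/377) = 47.1250
bound on ‖Δx‖/‖x‖: κ·ε = 47.1250·1/659 = 0.0715
solve Ax = b  →  x = [-15.2600 9.6735 5.3859]
2-norm of b is 5.3852; of x, 18.8534
re-solving with b+δb shifts x by Δx of norm 0.0385
dividing the unrounded norms, ‖Δx‖/‖x‖ = 0.0020
realised/bound (from unrounded values) ≈ 0.0286

0.0020
0.0715


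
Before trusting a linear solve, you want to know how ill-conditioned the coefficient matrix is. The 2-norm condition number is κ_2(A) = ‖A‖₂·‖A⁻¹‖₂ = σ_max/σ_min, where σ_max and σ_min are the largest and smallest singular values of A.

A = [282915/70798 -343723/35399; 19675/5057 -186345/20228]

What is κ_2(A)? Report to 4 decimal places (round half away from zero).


217.8400

M = AᵀA = [11993353825/385565908 -28779949305/385565908; -28779949305/385565908 276294346453/1542263632]. tr(M)=24943673981/118635664, det(M)=442050625/474542656
solving λ² − 24943673981/118635664·λ + 442050625/474542656 = 0 gives λ = 841/4, 525625/118635664
σ_max=√(841/4)=(29/2), σ_min=√(525625/118635664)=(725/10892) → κ = 217.8400


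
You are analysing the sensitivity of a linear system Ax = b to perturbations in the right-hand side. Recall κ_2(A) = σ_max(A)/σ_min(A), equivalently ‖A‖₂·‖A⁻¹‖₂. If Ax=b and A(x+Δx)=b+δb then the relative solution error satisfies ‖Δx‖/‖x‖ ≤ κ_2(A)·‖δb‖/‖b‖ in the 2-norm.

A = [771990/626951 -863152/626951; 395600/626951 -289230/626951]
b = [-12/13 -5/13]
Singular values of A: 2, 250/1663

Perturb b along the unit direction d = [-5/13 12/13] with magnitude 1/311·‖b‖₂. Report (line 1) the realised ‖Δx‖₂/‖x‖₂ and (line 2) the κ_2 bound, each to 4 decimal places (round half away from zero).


σ_max = 2, σ_min = 250/1663
κ = σ_max/σ_min = 2/(250/1663) = 13.3040
worst-case relative error ≤ 13.3040 × 1/311 = 0.0428
solve Ax = b  →  x = [-0.3448 0.3621]
2-norm of b is 1.0000; of x, 0.5000
δb = ε·‖b‖·d = [-0.0012 0.0030]; solving A·Δx = δb gives ‖Δx‖ = 0.0214
realised ‖Δx‖/‖x‖ = 0.0428
so the bound is sharp here: realised error equals the bound

0.0428
0.0428


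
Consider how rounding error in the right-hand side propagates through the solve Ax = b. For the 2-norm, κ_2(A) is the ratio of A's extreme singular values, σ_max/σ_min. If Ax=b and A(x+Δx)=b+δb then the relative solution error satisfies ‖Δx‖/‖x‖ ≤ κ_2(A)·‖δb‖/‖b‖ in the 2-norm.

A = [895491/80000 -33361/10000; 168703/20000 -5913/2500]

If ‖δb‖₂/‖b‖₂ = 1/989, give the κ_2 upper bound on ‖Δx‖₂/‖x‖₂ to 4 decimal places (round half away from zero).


0.1294

AᵀA = [50291014657/256000000 -1833405147/32000000; -1833405147/32000000 66894937/4000000]; tr = 17463133/81920, det = 28398241/10240000
char-poly roots: 5329/25 and 5329/409600
κ = σ_max/σ_min = (73/5)/(73/640) = 128.0000
bound on ‖Δx‖/‖x‖: κ·ε = 128.0000·1/989 = 0.1294


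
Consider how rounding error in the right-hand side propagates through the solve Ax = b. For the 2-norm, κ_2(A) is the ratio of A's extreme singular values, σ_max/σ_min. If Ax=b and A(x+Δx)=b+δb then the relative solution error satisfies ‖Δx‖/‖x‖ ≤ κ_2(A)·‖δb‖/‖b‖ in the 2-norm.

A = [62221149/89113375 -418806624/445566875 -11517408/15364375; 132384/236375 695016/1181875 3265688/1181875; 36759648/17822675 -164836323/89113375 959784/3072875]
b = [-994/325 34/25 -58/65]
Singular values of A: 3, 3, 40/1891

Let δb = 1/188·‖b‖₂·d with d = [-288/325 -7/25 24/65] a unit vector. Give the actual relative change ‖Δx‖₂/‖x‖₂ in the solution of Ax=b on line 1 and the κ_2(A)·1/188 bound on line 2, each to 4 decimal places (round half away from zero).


0.0092
0.7544

from the listed singular values, σ₁ = 3, σ_n = 40/1891
κ = σ_max/σ_min = 3/(40/1891) = 141.8250
bound on ‖Δx‖/‖x‖: κ·ε = 141.8250·1/188 = 0.7544
solve Ax = b  →  x = [-62.9526 -65.1336 27.1140]
2-norm of b is 3.4641; of x, 94.5547
Δx = A⁻¹·δb where δb = 1/188·3.4641·d; ‖Δx‖ = 0.8711
dividing the unrounded norms, ‖Δx‖/‖x‖ = 0.0092
tightness: 0.0092 against a bound of 0.7544 (unrounded ratio ≈ 0.0122)


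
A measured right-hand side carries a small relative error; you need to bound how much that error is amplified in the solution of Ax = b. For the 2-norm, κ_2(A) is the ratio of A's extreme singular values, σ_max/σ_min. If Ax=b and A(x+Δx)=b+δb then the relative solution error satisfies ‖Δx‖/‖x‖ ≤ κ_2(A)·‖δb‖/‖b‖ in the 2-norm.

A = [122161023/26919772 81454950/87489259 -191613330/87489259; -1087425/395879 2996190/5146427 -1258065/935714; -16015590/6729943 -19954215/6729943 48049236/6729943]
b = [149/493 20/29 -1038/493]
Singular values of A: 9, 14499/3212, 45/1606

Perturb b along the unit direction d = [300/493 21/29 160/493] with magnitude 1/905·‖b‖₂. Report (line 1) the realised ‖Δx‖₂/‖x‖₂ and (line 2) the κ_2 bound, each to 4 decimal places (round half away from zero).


largest singular value 9, smallest 45/1606
condition number: 9 ÷ (45/1606) = 321.2000
bound on ‖Δx‖/‖x‖: κ·ε = 321.2000·1/905 = 0.3549
solve Ax = b  →  x = [-0.0909 0.1155 -0.2772]
2-norm of b is 2.2361; of x, 0.3138
Δx = A⁻¹·δb where δb = 1/905·2.2361·d; ‖Δx‖ = 0.0882
realised ‖Δx‖/‖x‖ = 0.2810
so the bound overstates the realised error by a factor of ≈ 1.2629 (computed from the unrounded values)

0.2810
0.3549


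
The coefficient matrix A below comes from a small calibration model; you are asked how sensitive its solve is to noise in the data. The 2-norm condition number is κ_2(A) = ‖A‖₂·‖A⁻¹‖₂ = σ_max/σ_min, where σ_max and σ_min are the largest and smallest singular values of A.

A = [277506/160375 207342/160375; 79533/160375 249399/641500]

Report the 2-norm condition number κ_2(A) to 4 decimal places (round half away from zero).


160.3750

form AᵀA = [5333445/1646089 15999363/6584356; 15999363/6584356 48003273/26337424] with trace 133338393/26337424 and determinant 6561/6584356
solving λ² − 133338393/26337424·λ + 6561/6584356 = 0 gives λ = 81/16, 324/1646089
κ_2(A) = √(λ_max/λ_min) = √((81/16) / (324/1646089)) = 160.3750


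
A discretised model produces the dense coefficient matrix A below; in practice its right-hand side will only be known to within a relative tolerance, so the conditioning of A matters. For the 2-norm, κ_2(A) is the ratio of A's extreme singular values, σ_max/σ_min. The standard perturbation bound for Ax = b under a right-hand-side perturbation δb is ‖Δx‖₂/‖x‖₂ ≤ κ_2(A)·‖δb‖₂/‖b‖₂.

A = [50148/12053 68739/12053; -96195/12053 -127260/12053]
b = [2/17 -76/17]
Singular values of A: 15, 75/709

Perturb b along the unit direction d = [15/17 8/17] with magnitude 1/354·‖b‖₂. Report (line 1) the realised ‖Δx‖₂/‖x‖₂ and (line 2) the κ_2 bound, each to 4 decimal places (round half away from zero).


0.0063
0.4006

from the listed singular values, σ₁ = 15, σ_n = 75/709
condition number: 15 ÷ (75/709) = 141.8000
perturbation bound = 141.8000·1/354 = 0.4006
solve Ax = b  →  x = [15.2853 -11.1307]
2-norm of b is 4.4721; of x, 18.9085
δb = ε·‖b‖·d = [0.0111 0.0059]; solving A·Δx = δb gives ‖Δx‖ = 0.1194
relative error = 0.0063
tightness: 0.0063 against a bound of 0.4006 (unrounded ratio ≈ 0.0158)
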